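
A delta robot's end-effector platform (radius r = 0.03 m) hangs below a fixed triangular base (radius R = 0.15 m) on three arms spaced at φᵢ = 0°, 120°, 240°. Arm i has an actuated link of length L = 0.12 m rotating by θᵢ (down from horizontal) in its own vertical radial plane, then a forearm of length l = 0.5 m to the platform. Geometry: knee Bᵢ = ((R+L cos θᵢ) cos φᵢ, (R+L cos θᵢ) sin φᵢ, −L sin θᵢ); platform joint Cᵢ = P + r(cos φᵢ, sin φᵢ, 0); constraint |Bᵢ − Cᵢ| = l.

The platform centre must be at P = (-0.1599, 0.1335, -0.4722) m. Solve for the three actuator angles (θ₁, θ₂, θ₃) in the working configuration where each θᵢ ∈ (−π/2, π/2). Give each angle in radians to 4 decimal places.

θ₁ = 1.2219, θ₂ = -0.1741, θ₃ = 0.7854

φ1=0.0° → target in arm frame (-0.1599, 0.1335)
  e−x'=0.2799;  (l²−L²−(e−x')²−y'²−z²)/2L = -0.3481
  √(A²+B²)=0.5489;  θ1 = -1.0357+2.2577 ≈ 1.2219
rotate P by −φ2: (0.1956, 0.0717, -0.4722)
  A cos θ + B sin θ = C:  -0.0756·cos θ + -0.4722·sin θ = 0.0074
  γ=atan2(-0.4722,-0.0756)=-1.7295;  ψ=arccos(0.0154)=1.5554;  θ2=γ+ψ≈-0.1741
arm 3 (φ=240.0°): x'=-0.0357, y'=-0.2052
  A=0.1557, B=-0.4722, C=(l²−L²−A²−y'²−z²)/(2L)=-0.2238
  √(A²+B²)=0.4972;  θ3 = -1.2524+2.0378 ≈ 0.7854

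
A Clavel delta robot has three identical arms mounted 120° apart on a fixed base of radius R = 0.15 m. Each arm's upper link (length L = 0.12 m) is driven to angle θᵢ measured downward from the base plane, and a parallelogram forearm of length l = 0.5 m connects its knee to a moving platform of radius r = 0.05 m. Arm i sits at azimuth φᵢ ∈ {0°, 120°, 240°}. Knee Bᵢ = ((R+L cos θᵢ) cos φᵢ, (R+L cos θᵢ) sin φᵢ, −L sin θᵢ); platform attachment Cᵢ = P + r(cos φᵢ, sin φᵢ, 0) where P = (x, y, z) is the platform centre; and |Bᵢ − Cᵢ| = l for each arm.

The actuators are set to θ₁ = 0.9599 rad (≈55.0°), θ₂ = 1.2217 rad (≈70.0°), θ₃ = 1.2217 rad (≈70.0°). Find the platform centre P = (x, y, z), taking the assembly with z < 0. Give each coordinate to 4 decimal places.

arm 1 at φ=0.0°: ρ1 = 0.1688;  centre 1 = (0.1688, 0.0000, -0.0983)
centre 2 = (0.1410·cos120.0°, 0.1410·sin120.0°, -0.1128) = (-0.0705, 0.1221, -0.1128)
arm 3 at φ=240.0°: ρ3 = 0.1410;  centre 3 = (-0.0705, -0.1221, -0.1128)
|centre ₂|²−|centre ₁|² = -0.0056;  |centre ₃|²−|centre ₁|² = -0.0056
linear system: -0.4787x+0.2443y = -0.0056−-0.0289z; -0.4787x+-0.2443y = -0.0056−-0.0289z
Cramer: x(z) = 0.0116-0.0604z;  y(z) = 0.0000+0.0000z
sphere 1 gives Az²+Bz+C=0 with A=1.0037, B=0.2156, C=-0.2156;  B²−4AC=0.9121;  roots -0.5832, 0.3684;  negative root z = -0.5832
x = 0.0469, y = 0.0000

(0.0469, 0.0000, -0.5832)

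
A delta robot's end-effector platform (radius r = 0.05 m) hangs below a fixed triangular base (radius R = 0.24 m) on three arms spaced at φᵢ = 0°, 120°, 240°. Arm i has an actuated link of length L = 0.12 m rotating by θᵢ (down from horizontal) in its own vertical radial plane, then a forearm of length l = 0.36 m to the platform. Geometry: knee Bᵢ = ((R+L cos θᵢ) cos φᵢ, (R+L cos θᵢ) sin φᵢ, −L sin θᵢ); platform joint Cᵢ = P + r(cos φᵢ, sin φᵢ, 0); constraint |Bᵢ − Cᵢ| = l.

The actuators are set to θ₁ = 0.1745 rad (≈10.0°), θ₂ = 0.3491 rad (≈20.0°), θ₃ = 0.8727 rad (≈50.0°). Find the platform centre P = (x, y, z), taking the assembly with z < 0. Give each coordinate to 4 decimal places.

(0.0369, 0.0412, -0.2539)

arm 1 at φ=0.0°: (R−r)+L cos θ1 = 0.3082;  centre 1 = (0.3082, 0.0000, -0.0208)
φ2=120.0°: virtual centre (-0.1514, 0.2622, -0.0410), radius l
arm 3 at φ=240.0°: (R−r)+L cos θ3 = 0.2671;  centre 3 = (-0.1336, -0.2313, -0.0919)
eliminate P² terms by subtracting sphere 1 from 2 and 3
plane₁₂: -0.9191x+0.5244y+-0.0404z = -0.0021
Cramer: x(z) = 0.0103-0.1050z;  y(z) = 0.0141-0.1069z
quadratic in z: (1.0224)z²+(0.1012)z+(-0.0402)=0, √Δ=0.4180 → z ∈ {-0.2539, 0.1549}; z = -0.2539 (taking z<0)
x = 0.0369, y = 0.0412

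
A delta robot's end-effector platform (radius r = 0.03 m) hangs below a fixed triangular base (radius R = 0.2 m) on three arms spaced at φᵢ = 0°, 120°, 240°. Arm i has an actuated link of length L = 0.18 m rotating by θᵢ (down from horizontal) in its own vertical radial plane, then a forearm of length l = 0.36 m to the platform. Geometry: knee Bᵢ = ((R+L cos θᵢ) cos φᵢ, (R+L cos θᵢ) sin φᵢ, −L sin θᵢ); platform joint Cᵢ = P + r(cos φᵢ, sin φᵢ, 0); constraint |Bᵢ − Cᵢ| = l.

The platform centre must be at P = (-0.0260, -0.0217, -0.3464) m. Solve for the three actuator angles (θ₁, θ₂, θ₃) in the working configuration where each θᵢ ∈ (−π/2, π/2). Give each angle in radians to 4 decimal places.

θ₁ = 0.9599, θ₂ = 0.8724, θ₃ = 0.6980

φ1=0.0° → target in arm frame (-0.0260, -0.0217)
  A cos θ + B sin θ = C:  0.1960·cos θ + -0.3464·sin θ = -0.1713
  θ1 = atan2(B,A) + arccos(C/0.3980) = 0.9599
rotate P by −φ2: (-0.0058, 0.0334, -0.3464)
  e−x'=0.1758;  (l²−L²−(e−x')²−y'²−z²)/2L = -0.1522
  θ2 = atan2(B,A) + arccos(C/0.3885) = 0.8724
arm 3 (φ=240.0°): x'=0.0318, y'=-0.0117
  A cos θ + B sin θ = C:  0.1382·cos θ + -0.3464·sin θ = -0.1168
  √(A²+B²)=0.3730;  θ3 = -1.1912+1.8892 ≈ 0.6980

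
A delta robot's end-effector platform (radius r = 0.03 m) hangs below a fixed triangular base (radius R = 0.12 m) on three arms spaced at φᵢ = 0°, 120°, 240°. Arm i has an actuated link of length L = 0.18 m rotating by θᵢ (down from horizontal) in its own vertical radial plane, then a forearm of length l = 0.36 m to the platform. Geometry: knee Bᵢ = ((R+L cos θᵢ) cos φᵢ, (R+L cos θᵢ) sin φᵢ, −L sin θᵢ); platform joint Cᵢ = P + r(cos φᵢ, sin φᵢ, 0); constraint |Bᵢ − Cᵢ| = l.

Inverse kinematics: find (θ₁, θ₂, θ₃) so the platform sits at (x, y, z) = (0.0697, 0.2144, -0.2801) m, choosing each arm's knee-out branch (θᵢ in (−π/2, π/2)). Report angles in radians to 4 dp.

rotate P by −φ1: (0.0697, 0.2144, -0.2801)
  e−x'=0.0203;  (l²−L²−(e−x')²−y'²−z²)/2L = -0.0768
  θ1 = atan2(B,A) + arccos(C/0.2808) = 0.3492
arm 2 (φ=120.0°): x'=0.1508, y'=-0.1676
  e−x'=-0.0608;  (l²−L²−(e−x')²−y'²−z²)/2L = -0.0362
  γ=atan2(-0.2801,-0.0608)=-1.7846;  ψ=arccos(-0.1263)=1.6974;  θ2=γ+ψ≈-0.0872
arm 3 (φ=240.0°): x'=-0.2205, y'=-0.0468
  A=0.3105, B=-0.2801, C=(l²−L²−A²−y'²−z²)/(2L)=-0.2219
  √(A²+B²)=0.4182;  θ3 = -0.7339+2.1301 ≈ 1.3961

θ₁ = 0.3492, θ₂ = -0.0872, θ₃ = 1.3961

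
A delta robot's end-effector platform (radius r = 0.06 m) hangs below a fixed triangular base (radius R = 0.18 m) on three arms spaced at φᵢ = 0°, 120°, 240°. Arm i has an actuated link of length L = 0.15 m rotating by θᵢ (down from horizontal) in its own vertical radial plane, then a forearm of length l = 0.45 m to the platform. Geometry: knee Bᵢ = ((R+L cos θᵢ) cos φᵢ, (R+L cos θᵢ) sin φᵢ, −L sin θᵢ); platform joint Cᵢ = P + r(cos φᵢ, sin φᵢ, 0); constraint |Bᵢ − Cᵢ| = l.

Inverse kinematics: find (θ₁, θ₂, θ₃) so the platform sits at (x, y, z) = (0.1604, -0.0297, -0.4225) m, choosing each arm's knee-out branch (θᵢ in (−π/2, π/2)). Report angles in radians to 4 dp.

φ1=0.0° → target in arm frame (0.1604, -0.0297)
  A=-0.0404, B=-0.4225, C=(l²−L²−A²−y'²−z²)/(2L)=-0.0034
  γ=atan2(-0.4225,-0.0404)=-1.6661;  ψ=arccos(-0.0080)=1.5788;  θ1=γ+ψ≈-0.0873
arm 2 (φ=120.0°): x'=-0.1059, y'=-0.1241
  A=0.2259, B=-0.4225, C=(l²−L²−A²−y'²−z²)/(2L)=-0.2165
  γ=atan2(-0.4225,0.2259)=-1.0798;  ψ=arccos(-0.4518)=2.0396;  θ2=γ+ψ≈0.9598
rotate P by −φ3: (-0.0545, 0.1538, -0.4225)
  A cos θ + B sin θ = C:  0.1745·cos θ + -0.4225·sin θ = -0.1753
  √(A²+B²)=0.4571;  θ3 = -1.1792+1.9644 ≈ 0.7852

θ₁ = -0.0873, θ₂ = 0.9598, θ₃ = 0.7852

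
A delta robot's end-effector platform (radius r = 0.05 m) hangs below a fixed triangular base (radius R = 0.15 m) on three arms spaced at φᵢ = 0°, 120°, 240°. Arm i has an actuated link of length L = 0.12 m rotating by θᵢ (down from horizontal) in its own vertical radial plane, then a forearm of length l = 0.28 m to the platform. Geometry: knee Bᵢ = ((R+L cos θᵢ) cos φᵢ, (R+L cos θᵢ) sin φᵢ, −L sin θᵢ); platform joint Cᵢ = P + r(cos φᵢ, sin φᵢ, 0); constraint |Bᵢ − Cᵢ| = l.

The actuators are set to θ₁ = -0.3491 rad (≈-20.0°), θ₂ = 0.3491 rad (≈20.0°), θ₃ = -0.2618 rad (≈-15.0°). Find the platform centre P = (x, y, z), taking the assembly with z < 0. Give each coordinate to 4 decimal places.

φ1=0.0°: virtual centre (0.2128, 0.0000, 0.0410), radius l
S2 = (0.2128·cos120.0°, 0.2128·sin120.0°, -0.0410) = (-0.1064, 0.1843, -0.0410)
S3 = (0.2159·cos240.0°, 0.2159·sin240.0°, 0.0311) = (-0.1080, -0.1870, 0.0311)
eliminate P² terms by subtracting sphere 1 from 2 and 3
[-0.6383 0.3685 -0.1642]·P = 0.0000;  [-0.6414 -0.3740 -0.0200]·P = 0.0006
det = 0.4751;  x = -0.0005+-0.1447z,  y = -0.0008+0.1948z
sphere 1 gives Az²+Bz+C=0 with A=1.0589, B=-0.0207, C=-0.0312;  B²−4AC=0.1327;  roots -0.1623, 0.1818;  negative root z = -0.1623
x = 0.0230, y = -0.0325

(0.0230, -0.0325, -0.1623)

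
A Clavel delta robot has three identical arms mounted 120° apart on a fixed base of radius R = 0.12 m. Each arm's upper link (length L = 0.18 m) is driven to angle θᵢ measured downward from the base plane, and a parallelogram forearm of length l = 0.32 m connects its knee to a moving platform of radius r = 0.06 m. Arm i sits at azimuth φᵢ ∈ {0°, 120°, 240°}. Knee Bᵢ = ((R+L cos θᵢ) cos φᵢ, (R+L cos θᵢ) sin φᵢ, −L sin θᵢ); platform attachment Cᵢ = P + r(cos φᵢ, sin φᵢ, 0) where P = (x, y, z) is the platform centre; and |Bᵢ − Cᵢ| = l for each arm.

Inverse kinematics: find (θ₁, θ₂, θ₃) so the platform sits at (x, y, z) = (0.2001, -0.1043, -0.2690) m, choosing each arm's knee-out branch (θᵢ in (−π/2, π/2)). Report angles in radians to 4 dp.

θ₁ = -0.1744, θ₂ = 1.3963, θ₃ = 0.8726

rotate P by −φ1: (0.2001, -0.1043, -0.2690)
  e−x'=-0.1401;  (l²−L²−(e−x')²−y'²−z²)/2L = -0.0913
  √(A²+B²)=0.3033;  θ1 = -2.0510+1.8766 ≈ -0.1744
rotate P by −φ2: (-0.1904, -0.1211, -0.2690)
  e−x'=0.2504;  (l²−L²−(e−x')²−y'²−z²)/2L = -0.2215
  γ=atan2(-0.2690,0.2504)=-0.8212;  ψ=arccos(-0.6026)=2.2176;  θ2=γ+ψ≈1.3963
arm 3 (φ=240.0°): x'=-0.0097, y'=0.2254
  A cos θ + B sin θ = C:  0.0697·cos θ + -0.2690·sin θ = -0.1612
  θ3 = atan2(B,A) + arccos(C/0.2779) = 0.8726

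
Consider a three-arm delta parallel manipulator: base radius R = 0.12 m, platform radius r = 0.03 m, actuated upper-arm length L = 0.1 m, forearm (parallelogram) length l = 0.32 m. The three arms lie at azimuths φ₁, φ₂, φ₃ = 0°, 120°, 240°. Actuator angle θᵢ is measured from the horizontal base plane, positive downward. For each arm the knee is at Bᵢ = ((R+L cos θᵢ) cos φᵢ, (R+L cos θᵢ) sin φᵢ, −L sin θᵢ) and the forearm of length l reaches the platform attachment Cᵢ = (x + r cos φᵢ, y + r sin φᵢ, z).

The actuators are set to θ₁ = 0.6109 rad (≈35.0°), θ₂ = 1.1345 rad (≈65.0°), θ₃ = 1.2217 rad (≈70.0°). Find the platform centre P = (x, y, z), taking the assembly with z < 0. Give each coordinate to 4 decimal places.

arm 1 at φ=0.0°: e+L cos θ1 = 0.1719;  O1 = (0.1719, 0.0000, -0.0574)
φ2=120.0°: virtual centre (-0.0661, 0.1145, -0.0906), radius l
φ3=240.0°: virtual centre (-0.0621, -0.1076, -0.0940), radius l
subtract pairs → two planes through P
linear system: -0.4761x+0.2291y = -0.0071−-0.0665z; -0.4680x+-0.2151y = -0.0086−-0.0732z
Cramer: x(z) = 0.0167-0.1483z;  y(z) = 0.0036-0.0177z
quadratic in z: (1.0223)z²+(0.1606)z+(-0.0750)=0, √Δ=0.5767 → z ∈ {-0.3606, 0.2035}; z = -0.3606 (taking z<0)
x = 0.0702, y = 0.0100

(0.0702, 0.0100, -0.3606)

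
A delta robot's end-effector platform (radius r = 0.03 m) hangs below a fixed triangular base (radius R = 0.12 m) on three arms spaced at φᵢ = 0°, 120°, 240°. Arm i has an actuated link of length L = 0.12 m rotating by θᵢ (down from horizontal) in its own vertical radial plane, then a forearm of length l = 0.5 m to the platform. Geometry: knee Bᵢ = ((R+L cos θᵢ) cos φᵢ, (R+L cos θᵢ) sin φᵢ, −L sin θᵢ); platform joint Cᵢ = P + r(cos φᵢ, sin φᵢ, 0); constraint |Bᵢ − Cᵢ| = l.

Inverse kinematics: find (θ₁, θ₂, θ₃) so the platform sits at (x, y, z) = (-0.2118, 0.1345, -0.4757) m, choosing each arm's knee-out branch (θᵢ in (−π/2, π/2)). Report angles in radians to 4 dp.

φ1=0.0° → target in arm frame (-0.2118, 0.1345)
  A=0.3018, B=-0.4757, C=(l²−L²−A²−y'²−z²)/(2L)=-0.4161
  γ=atan2(-0.4757,0.3018)=-1.0054;  ψ=arccos(-0.7386)=2.4018;  θ1=γ+ψ≈1.3964
φ2=120.0° → target in arm frame (0.2224, 0.1162)
  e−x'=-0.1324;  (l²−L²−(e−x')²−y'²−z²)/2L = -0.0905
  √(A²+B²)=0.4938;  θ2 = -1.8422+1.7550 ≈ -0.0872
arm 3 (φ=240.0°): x'=-0.0106, y'=-0.2507
  e−x'=0.1006;  (l²−L²−(e−x')²−y'²−z²)/2L = -0.2652
  √(A²+B²)=0.4862;  θ3 = -1.3624+2.1477 ≈ 0.7852

θ₁ = 1.3964, θ₂ = -0.0872, θ₃ = 0.7852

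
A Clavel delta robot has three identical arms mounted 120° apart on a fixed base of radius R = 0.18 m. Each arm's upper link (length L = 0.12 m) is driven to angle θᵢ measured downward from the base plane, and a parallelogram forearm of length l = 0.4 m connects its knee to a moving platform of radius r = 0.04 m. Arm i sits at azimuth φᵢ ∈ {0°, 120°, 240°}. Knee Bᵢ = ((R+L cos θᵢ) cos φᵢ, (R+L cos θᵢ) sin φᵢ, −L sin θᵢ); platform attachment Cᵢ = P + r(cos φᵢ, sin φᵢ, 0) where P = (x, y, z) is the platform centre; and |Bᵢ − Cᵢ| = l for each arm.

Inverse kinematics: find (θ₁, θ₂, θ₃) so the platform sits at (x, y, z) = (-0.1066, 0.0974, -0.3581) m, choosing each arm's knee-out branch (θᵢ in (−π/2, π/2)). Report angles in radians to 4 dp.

φ1=0.0° → target in arm frame (-0.1066, 0.0974)
  A cos θ + B sin θ = C:  0.2466·cos θ + -0.3581·sin θ = -0.2206
  γ=atan2(-0.3581,0.2466)=-0.9677;  ψ=arccos(-0.5073)=2.1028;  θ1=γ+ψ≈1.1351
arm 2 (φ=120.0°): x'=0.1377, y'=0.0436
  e−x'=0.0023;  (l²−L²−(e−x')²−y'²−z²)/2L = 0.0644
  √(A²+B²)=0.3581;  θ2 = -1.5642+1.3900 ≈ -0.1743
rotate P by −φ3: (-0.0311, -0.1410, -0.3581)
  A cos θ + B sin θ = C:  0.1711·cos θ + -0.3581·sin θ = -0.1324
  √(A²+B²)=0.3969;  θ3 = -1.1252+1.9110 ≈ 0.7858

θ₁ = 1.1351, θ₂ = -0.1743, θ₃ = 0.7858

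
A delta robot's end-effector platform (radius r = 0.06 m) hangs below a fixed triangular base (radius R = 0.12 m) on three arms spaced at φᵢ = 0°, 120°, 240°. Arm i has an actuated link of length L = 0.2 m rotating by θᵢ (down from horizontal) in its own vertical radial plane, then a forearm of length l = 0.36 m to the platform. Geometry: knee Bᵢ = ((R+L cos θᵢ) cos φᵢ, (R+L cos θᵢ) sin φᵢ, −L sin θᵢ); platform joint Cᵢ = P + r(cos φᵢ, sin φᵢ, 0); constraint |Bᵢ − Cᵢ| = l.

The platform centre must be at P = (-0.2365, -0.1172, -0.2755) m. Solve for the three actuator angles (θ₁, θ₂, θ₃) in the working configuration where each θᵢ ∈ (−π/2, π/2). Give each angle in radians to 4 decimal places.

rotate P by −φ1: (-0.2365, -0.1172, -0.2755)
  A=0.2965, B=-0.2755, C=(l²−L²−A²−y'²−z²)/(2L)=-0.2199
  √(A²+B²)=0.4047;  θ1 = -0.7487+2.1451 ≈ 1.3964
rotate P by −φ2: (0.0168, 0.2634, -0.2755)
  A cos θ + B sin θ = C:  0.0432·cos θ + -0.2755·sin θ = -0.1439
  θ2 = atan2(B,A) + arccos(C/0.2789) = 0.6979
rotate P by −φ3: (0.2197, -0.1462, -0.2755)
  A cos θ + B sin θ = C:  -0.1597·cos θ + -0.2755·sin θ = -0.0830
  γ=atan2(-0.2755,-0.1597)=-2.0963;  ψ=arccos(-0.2606)=1.8345;  θ3=γ+ψ≈-0.2618

θ₁ = 1.3964, θ₂ = 0.6979, θ₃ = -0.2618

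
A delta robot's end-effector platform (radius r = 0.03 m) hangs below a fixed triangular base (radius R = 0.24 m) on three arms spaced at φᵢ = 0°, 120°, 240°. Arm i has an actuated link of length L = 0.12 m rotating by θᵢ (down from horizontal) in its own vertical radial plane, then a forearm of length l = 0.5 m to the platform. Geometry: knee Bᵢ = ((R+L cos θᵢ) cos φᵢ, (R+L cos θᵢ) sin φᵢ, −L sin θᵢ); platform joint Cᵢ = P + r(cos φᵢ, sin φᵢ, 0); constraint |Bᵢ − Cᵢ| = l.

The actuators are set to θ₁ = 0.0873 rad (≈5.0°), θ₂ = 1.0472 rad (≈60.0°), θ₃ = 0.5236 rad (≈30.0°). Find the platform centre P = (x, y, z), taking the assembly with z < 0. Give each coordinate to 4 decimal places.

(0.0856, -0.0604, -0.4427)

φ1=0.0°: virtual centre (0.3295, 0.0000, -0.0105), radius l
arm 2 at φ=120.0°: (R−r)+L cos θ2 = 0.2700;  O2 = (-0.1350, 0.2338, -0.1039)
φ3=240.0°: virtual centre (-0.1570, -0.2719, -0.0600), radius l
subtract pairs → two planes through P
plane₁₂: -0.9291x+0.4677y+-0.1869z = -0.0250
Cramer: x(z) = 0.0174-0.1541z;  y(z) = -0.0190+0.0935z
into |P−O₁|² = l²: 1.0325z² + 0.1136z + -0.1521 = 0;  Δ = 0.6409;  z = -0.4427 or 0.3327 → z<0 root = -0.4427
x = 0.0856, y = -0.0604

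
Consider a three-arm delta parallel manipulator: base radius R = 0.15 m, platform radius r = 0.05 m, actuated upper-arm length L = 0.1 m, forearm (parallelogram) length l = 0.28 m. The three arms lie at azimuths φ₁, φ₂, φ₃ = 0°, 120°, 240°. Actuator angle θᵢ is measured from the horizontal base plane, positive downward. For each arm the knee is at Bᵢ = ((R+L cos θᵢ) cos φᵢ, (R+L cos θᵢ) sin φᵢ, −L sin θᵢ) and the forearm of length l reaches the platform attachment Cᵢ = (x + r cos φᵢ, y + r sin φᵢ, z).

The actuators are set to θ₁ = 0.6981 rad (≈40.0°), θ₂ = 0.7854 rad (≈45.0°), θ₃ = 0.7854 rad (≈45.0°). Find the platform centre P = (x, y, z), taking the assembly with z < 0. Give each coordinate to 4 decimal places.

φ1=0.0°: virtual centre (0.1766, 0.0000, -0.0643), radius l
centre 2 = (0.1707·cos120.0°, 0.1707·sin120.0°, -0.0707) = (-0.0854, 0.1478, -0.0707)
φ3=240.0°: virtual centre (-0.0854, -0.1478, -0.0707), radius l
subtract pairs → two planes through P
linear system: -0.5239x+0.2957y = -0.0012−-0.0129z; -0.5239x+-0.2957y = -0.0012−-0.0129z
Cramer: x(z) = 0.0023-0.0246z;  y(z) = 0.0000+0.0000z
quadratic in z: (1.0006)z²+(0.1371)z+(-0.0439)=0, √Δ=0.4409 → z ∈ {-0.2888, 0.1518}; z = -0.2888 (taking z<0)
x = 0.0093, y = 0.0000

(0.0093, 0.0000, -0.2888)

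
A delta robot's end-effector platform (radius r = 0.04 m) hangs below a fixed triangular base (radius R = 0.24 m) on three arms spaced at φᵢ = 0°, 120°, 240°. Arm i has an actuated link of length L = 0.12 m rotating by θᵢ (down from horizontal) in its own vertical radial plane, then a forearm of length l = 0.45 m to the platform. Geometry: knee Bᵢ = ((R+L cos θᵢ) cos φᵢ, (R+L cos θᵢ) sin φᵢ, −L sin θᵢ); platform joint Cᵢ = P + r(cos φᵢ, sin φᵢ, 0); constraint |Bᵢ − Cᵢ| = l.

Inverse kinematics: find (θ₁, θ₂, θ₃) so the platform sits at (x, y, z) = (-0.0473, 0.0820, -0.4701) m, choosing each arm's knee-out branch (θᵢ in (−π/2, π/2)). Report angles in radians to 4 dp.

θ₁ = 1.3959, θ₂ = 0.6107, θ₃ = 1.3963

φ1=0.0° → target in arm frame (-0.0473, 0.0820)
  A=0.2473, B=-0.4701, C=(l²−L²−A²−y'²−z²)/(2L)=-0.4199
  θ1 = atan2(B,A) + arccos(C/0.5312) = 1.3959
arm 2 (φ=120.0°): x'=0.0947, y'=0.0000
  A=0.1053, B=-0.4701, C=(l²−L²−A²−y'²−z²)/(2L)=-0.1833
  √(A²+B²)=0.4818;  θ2 = -1.3504+1.9611 ≈ 0.6107
arm 3 (φ=240.0°): x'=-0.0474, y'=-0.0820
  A cos θ + B sin θ = C:  0.2474·cos θ + -0.4701·sin θ = -0.4200
  θ3 = atan2(B,A) + arccos(C/0.5312) = 1.3963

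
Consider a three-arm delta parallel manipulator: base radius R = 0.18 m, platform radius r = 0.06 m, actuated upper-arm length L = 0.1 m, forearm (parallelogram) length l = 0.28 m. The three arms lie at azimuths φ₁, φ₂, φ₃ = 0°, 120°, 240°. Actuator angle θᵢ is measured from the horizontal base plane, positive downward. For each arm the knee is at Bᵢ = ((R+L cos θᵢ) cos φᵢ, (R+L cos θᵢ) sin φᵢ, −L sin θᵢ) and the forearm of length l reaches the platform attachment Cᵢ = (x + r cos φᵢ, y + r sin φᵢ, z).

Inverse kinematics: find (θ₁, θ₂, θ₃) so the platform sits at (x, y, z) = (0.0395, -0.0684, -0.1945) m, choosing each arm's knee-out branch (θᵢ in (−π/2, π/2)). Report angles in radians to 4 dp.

rotate P by −φ1: (0.0395, -0.0684, -0.1945)
  A=0.0805, B=-0.1945, C=(l²−L²−A²−y'²−z²)/(2L)=0.0971
  γ=atan2(-0.1945,0.0805)=-1.1784;  ψ=arccos(0.4611)=1.0916;  θ1=γ+ψ≈-0.0868
arm 2 (φ=120.0°): x'=-0.0790, y'=0.0000
  A=0.1990, B=-0.1945, C=(l²−L²−A²−y'²−z²)/(2L)=-0.0451
  γ=atan2(-0.1945,0.1990)=-0.7740;  ψ=arccos(-0.1622)=1.7337;  θ2=γ+ψ≈0.9597
arm 3 (φ=240.0°): x'=0.0395, y'=0.0684
  A cos θ + B sin θ = C:  0.0805·cos θ + -0.1945·sin θ = 0.0970
  √(A²+B²)=0.2105;  θ3 = -1.1783+1.0917 ≈ -0.0866

θ₁ = -0.0868, θ₂ = 0.9597, θ₃ = -0.0866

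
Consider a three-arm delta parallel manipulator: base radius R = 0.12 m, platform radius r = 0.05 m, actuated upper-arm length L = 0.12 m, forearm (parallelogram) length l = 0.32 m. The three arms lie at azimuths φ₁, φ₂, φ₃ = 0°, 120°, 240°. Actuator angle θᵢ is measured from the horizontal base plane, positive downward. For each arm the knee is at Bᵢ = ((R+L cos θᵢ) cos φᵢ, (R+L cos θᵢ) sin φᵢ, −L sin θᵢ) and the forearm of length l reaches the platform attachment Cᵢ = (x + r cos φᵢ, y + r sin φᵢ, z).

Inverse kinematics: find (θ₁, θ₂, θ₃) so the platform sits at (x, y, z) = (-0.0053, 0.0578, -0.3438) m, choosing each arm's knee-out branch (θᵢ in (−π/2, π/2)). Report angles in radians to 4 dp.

θ₁ = 0.6983, θ₂ = 0.4361, θ₃ = 0.8728

arm 1 (φ=0.0°): x'=-0.0053, y'=0.0578
  A cos θ + B sin θ = C:  0.0753·cos θ + -0.3438·sin θ = -0.1634
  √(A²+B²)=0.3519;  θ1 = -1.3552+2.0535 ≈ 0.6983
rotate P by −φ2: (0.0527, -0.0243, -0.3438)
  A cos θ + B sin θ = C:  0.0173·cos θ + -0.3438·sin θ = -0.1295
  γ=atan2(-0.3438,0.0173)=-1.5205;  ψ=arccos(-0.3763)=1.9566;  θ2=γ+ψ≈0.4361
rotate P by −φ3: (-0.0474, -0.0335, -0.3438)
  A cos θ + B sin θ = C:  0.1174·cos θ + -0.3438·sin θ = -0.1879
  γ=atan2(-0.3438,0.1174)=-1.2417;  ψ=arccos(-0.5173)=2.1145;  θ3=γ+ψ≈0.8728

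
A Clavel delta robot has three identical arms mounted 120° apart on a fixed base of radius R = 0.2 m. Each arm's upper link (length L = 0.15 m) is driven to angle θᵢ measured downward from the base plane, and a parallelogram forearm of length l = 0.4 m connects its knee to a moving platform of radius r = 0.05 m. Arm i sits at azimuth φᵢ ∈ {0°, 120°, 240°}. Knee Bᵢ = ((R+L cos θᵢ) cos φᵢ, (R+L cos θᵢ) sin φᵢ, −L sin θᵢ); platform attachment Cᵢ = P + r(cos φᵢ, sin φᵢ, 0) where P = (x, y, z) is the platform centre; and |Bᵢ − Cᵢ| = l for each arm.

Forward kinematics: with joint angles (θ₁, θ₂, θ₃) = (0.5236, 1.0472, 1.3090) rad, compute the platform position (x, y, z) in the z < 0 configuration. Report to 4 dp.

(0.1002, 0.0382, -0.4303)

arm 1 at φ=0.0°: (R−r)+L cos θ1 = 0.2799;  S1 = (0.2799, 0.0000, -0.0750)
S2 = (0.2250·cos120.0°, 0.2250·sin120.0°, -0.1299) = (-0.1125, 0.1949, -0.1299)
φ3=240.0°: virtual centre (-0.0944, -0.1635, -0.1449), radius l
eliminate P² terms by subtracting sphere 1 from 2 and 3
linear system: -0.7848x+0.3897y = -0.0165−-0.1098z; -0.7486x+-0.3271y = -0.0273−-0.1398z
Cramer: x(z) = 0.0292-0.1648z;  y(z) = 0.0166-0.0501z
quadratic in z: (1.0297)z²+(0.2310)z+(-0.0913)=0, √Δ=0.6552 → z ∈ {-0.4303, 0.2060}; z = -0.4303 (taking z<0)
x = 0.1002, y = 0.0382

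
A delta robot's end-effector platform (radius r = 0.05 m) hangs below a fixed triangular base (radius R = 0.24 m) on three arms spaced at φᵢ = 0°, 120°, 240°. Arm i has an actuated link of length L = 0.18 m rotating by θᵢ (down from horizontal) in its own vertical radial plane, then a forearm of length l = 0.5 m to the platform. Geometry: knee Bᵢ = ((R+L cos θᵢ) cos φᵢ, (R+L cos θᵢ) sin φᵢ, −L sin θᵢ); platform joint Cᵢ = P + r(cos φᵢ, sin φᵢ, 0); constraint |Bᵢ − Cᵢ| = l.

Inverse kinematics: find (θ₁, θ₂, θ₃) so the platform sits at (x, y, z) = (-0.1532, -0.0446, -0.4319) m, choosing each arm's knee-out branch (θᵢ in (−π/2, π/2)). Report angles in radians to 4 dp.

φ1=0.0° → target in arm frame (-0.1532, -0.0446)
  e−x'=0.3432;  (l²−L²−(e−x')²−y'²−z²)/2L = -0.2464
  √(A²+B²)=0.5517;  θ1 = -0.8993+2.0339 ≈ 1.1345
arm 2 (φ=120.0°): x'=0.0380, y'=0.1550
  e−x'=0.1520;  (l²−L²−(e−x')²−y'²−z²)/2L = -0.0446
  √(A²+B²)=0.4579;  θ2 = -1.2323+1.6684 ≈ 0.4361
rotate P by −φ3: (0.1152, -0.1104, -0.4319)
  e−x'=0.0748;  (l²−L²−(e−x')²−y'²−z²)/2L = 0.0369
  γ=atan2(-0.4319,0.0748)=-1.3994;  ψ=arccos(0.0842)=1.4865;  θ3=γ+ψ≈0.0871

θ₁ = 1.1345, θ₂ = 0.4361, θ₃ = 0.0871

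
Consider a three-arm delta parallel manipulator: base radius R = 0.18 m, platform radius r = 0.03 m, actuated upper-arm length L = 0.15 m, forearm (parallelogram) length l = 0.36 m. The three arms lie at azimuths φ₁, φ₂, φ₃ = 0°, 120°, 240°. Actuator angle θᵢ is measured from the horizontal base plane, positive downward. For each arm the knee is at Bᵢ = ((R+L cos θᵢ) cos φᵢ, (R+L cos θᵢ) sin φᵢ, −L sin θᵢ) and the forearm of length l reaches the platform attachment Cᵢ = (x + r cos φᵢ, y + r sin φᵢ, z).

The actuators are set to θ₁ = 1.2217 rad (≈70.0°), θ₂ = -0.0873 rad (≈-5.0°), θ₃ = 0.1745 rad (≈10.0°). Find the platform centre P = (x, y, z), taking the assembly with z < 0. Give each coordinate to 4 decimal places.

arm 1 at φ=0.0°: e+L cos θ1 = 0.2013;  S1 = (0.2013, 0.0000, -0.1410)
arm 2 at φ=120.0°: e+L cos θ2 = 0.2994;  S2 = (-0.1497, 0.2593, 0.0131)
arm 3 at φ=240.0°: e+L cos θ3 = 0.2977;  S3 = (-0.1489, -0.2578, -0.0260)
eliminate P² terms by subtracting sphere 1 from 2 and 3
plane₁₂: -0.7020x+0.5186y+0.3081z = 0.0294
Cramer: x(z) = -0.0416+0.3834z;  y(z) = 0.0004-0.0750z
sphere 1 gives Az²+Bz+C=0 with A=1.1526, B=0.0956, C=-0.0507;  B²−4AC=0.2430;  roots -0.2553, 0.1724;  negative root z = -0.2553
x = -0.1395, y = 0.0196

(-0.1395, 0.0196, -0.2553)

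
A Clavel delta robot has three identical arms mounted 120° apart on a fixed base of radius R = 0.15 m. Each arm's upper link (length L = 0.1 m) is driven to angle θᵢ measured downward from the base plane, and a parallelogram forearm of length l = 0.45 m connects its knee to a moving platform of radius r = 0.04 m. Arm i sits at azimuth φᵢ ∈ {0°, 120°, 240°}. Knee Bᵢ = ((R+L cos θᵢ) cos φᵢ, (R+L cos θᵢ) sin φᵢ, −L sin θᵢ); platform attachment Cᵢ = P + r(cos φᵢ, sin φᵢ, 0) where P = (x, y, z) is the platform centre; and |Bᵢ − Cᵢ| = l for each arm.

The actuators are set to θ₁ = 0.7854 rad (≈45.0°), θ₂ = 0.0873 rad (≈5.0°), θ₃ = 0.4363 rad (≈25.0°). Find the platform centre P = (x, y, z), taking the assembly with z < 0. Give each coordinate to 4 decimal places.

φ1=0.0°: virtual centre (0.1807, 0.0000, -0.0707), radius l
φ2=120.0°: virtual centre (-0.1048, 0.1815, -0.0087), radius l
φ3=240.0°: virtual centre (-0.1003, -0.1738, -0.0423), radius l
eliminate P² terms by subtracting sphere 1 from 2 and 3
linear system: -0.5710x+0.3631y = 0.0064−0.1240z; -0.5621x+-0.3475y = 0.0044−0.0569z
det = 0.4025;  x = -0.0094+0.1584z,  y = 0.0027+-0.0924z
quadratic in z: (1.0336)z²+(0.0807)z+(-0.1613)=0, √Δ=0.8207 → z ∈ {-0.4360, 0.3580}; z = -0.4360 (taking z<0)
x = -0.0785, y = 0.0430

(-0.0785, 0.0430, -0.4360)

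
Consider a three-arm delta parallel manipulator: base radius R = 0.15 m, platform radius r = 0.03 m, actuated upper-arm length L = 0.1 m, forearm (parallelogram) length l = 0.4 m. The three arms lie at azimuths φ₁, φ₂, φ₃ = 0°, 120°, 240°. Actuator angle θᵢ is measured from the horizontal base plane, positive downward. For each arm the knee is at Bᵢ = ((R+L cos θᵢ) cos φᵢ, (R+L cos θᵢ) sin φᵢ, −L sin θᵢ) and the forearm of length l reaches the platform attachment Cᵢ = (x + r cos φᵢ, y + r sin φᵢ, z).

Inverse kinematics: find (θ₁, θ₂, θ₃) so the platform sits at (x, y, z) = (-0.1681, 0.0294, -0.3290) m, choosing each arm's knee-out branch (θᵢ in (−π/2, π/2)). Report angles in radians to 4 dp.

θ₁ = 1.2215, θ₂ = -0.3498, θ₃ = -0.0002

rotate P by −φ1: (-0.1681, 0.0294, -0.3290)
  A cos θ + B sin θ = C:  0.2881·cos θ + -0.3290·sin θ = -0.2105
  θ1 = atan2(B,A) + arccos(C/0.4373) = 1.2215
arm 2 (φ=120.0°): x'=0.1095, y'=0.1309
  A cos θ + B sin θ = C:  0.0105·cos θ + -0.3290·sin θ = 0.1226
  √(A²+B²)=0.3292;  θ2 = -1.5389+1.1891 ≈ -0.3498
arm 3 (φ=240.0°): x'=0.0586, y'=-0.1603
  A=0.0614, B=-0.3290, C=(l²−L²−A²−y'²−z²)/(2L)=0.0615
  θ3 = atan2(B,A) + arccos(C/0.3347) = -0.0002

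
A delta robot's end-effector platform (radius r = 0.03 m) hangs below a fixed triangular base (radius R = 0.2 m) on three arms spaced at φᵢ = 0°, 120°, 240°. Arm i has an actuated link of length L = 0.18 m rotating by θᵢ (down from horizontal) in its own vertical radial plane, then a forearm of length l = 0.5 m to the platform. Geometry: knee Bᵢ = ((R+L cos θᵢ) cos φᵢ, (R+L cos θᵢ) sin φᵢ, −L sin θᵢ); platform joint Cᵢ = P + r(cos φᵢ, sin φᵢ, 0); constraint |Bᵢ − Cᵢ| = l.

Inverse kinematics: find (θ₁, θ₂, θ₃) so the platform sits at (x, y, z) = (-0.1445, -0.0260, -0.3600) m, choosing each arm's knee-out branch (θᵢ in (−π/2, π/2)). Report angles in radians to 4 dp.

φ1=0.0° → target in arm frame (-0.1445, -0.0260)
  A=0.3145, B=-0.3600, C=(l²−L²−A²−y'²−z²)/(2L)=-0.0322
  √(A²+B²)=0.4780;  θ1 = -0.8528+1.6382 ≈ 0.7854
φ2=120.0° → target in arm frame (0.0497, 0.1381)
  e−x'=0.1203;  (l²−L²−(e−x')²−y'²−z²)/2L = 0.1513
  √(A²+B²)=0.3796;  θ2 = -1.2484+1.1609 ≈ -0.0875
φ3=240.0° → target in arm frame (0.0948, -0.1121)
  e−x'=0.0752;  (l²−L²−(e−x')²−y'²−z²)/2L = 0.1938
  γ=atan2(-0.3600,0.0752)=-1.3648;  ψ=arccos(0.5269)=1.0158;  θ3=γ+ψ≈-0.3490

θ₁ = 0.7854, θ₂ = -0.0875, θ₃ = -0.3490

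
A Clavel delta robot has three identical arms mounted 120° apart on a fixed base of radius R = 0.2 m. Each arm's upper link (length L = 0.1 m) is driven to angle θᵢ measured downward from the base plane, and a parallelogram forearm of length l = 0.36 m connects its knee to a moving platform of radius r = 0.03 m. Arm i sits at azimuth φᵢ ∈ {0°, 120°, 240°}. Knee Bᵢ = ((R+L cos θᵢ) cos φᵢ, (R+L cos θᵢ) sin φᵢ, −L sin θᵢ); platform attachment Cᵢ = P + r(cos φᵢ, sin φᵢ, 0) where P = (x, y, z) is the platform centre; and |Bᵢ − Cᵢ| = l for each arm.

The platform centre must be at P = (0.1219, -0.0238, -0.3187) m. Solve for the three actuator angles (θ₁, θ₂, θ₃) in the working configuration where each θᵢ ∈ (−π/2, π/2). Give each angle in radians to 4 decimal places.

θ₁ = -0.0875, θ₂ = 1.3961, θ₃ = 1.1348

φ1=0.0° → target in arm frame (0.1219, -0.0238)
  A=0.0481, B=-0.3187, C=(l²−L²−A²−y'²−z²)/(2L)=0.0758
  θ1 = atan2(B,A) + arccos(C/0.3223) = -0.0875
φ2=120.0° → target in arm frame (-0.0816, -0.0937)
  A=0.2516, B=-0.3187, C=(l²−L²−A²−y'²−z²)/(2L)=-0.2701
  γ=atan2(-0.3187,0.2516)=-0.9026;  ψ=arccos(-0.6653)=2.2987;  θ2=γ+ψ≈1.3961
φ3=240.0° → target in arm frame (-0.0403, 0.1175)
  e−x'=0.2103;  (l²−L²−(e−x')²−y'²−z²)/2L = -0.2001
  γ=atan2(-0.3187,0.2103)=-0.9874;  ψ=arccos(-0.5239)=2.1222;  θ3=γ+ψ≈1.1348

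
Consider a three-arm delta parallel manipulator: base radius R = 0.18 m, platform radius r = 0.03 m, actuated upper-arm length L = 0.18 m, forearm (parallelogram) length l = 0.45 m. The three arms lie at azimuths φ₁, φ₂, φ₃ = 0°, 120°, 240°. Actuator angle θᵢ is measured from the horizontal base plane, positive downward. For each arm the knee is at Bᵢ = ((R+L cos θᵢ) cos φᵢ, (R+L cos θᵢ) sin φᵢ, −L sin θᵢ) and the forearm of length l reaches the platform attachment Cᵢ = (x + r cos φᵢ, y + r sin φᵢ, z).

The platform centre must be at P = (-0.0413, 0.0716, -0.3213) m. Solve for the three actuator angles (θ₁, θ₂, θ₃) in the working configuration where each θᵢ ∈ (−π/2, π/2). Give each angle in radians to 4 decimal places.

arm 1 (φ=0.0°): x'=-0.0413, y'=0.0716
  A=0.1913, B=-0.3213, C=(l²−L²−A²−y'²−z²)/(2L)=0.0698
  γ=atan2(-0.3213,0.1913)=-1.0338;  ψ=arccos(0.1868)=1.3829;  θ1=γ+ψ≈0.3491
arm 2 (φ=120.0°): x'=0.0827, y'=0.0000
  e−x'=0.0673;  (l²−L²−(e−x')²−y'²−z²)/2L = 0.1731
  θ2 = atan2(B,A) + arccos(C/0.3283) = -0.3490
arm 3 (φ=240.0°): x'=-0.0414, y'=-0.0716
  A cos θ + B sin θ = C:  0.1914·cos θ + -0.3213·sin θ = 0.0698
  √(A²+B²)=0.3740;  θ3 = -1.0336+1.3831 ≈ 0.3494

θ₁ = 0.3491, θ₂ = -0.3490, θ₃ = 0.3494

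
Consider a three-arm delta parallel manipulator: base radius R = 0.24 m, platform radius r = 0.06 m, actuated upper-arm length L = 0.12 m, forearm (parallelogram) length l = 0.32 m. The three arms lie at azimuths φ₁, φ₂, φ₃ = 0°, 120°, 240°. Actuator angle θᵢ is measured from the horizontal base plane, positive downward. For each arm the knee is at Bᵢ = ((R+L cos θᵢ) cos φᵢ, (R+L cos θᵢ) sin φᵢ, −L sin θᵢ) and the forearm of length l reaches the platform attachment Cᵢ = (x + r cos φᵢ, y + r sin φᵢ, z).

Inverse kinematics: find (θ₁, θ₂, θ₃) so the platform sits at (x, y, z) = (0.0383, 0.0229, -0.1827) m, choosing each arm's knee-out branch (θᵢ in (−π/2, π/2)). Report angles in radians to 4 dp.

rotate P by −φ1: (0.0383, 0.0229, -0.1827)
  A cos θ + B sin θ = C:  0.1417·cos θ + -0.1827·sin θ = 0.1417
  θ1 = atan2(B,A) + arccos(C/0.2312) = -0.0002
rotate P by −φ2: (0.0007, -0.0446, -0.1827)
  A=0.1793, B=-0.1827, C=(l²−L²−A²−y'²−z²)/(2L)=0.0853
  √(A²+B²)=0.2560;  θ2 = -0.7947+1.2310 ≈ 0.4363
φ3=240.0° → target in arm frame (-0.0390, 0.0217)
  A cos θ + B sin θ = C:  0.2190·cos θ + -0.1827·sin θ = 0.0258
  γ=atan2(-0.1827,0.2190)=-0.6953;  ψ=arccos(0.0905)=1.4801;  θ3=γ+ψ≈0.7848

θ₁ = -0.0002, θ₂ = 0.4363, θ₃ = 0.7848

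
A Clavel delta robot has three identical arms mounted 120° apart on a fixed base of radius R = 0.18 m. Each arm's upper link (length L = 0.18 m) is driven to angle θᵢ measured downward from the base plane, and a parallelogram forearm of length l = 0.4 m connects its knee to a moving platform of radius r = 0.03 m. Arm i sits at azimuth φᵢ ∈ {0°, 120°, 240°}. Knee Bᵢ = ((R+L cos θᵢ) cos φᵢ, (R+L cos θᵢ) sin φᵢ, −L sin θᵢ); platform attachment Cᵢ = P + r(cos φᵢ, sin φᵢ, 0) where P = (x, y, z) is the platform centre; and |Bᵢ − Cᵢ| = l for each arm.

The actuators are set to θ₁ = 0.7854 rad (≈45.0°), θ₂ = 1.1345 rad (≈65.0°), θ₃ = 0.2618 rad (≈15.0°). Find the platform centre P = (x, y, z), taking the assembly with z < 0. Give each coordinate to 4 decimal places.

S1 = (0.2773·cos0.0°, 0.2773·sin0.0°, -0.1273) = (0.2773, 0.0000, -0.1273)
S2 = (0.2261·cos120.0°, 0.2261·sin120.0°, -0.1631) = (-0.1130, 0.1958, -0.1631)
S3 = (0.3239·cos240.0°, 0.3239·sin240.0°, -0.0466) = (-0.1619, -0.2805, -0.0466)
|S₂|²−|S₁|² = -0.0154;  |S₃|²−|S₁|² = 0.0140
linear system: -0.7806x+0.3916y = -0.0154−-0.0717z; -0.8784x+-0.5610y = 0.0140−0.1614z
Cramer: x(z) = 0.0040+0.0294z;  y(z) = -0.0312+0.2417z
quadratic in z: (1.0593)z²+(0.2234)z+(-0.0682)=0, √Δ=0.5820 → z ∈ {-0.3802, 0.1692}; z = -0.3802 (taking z<0)
x = -0.0071, y = -0.1231

(-0.0071, -0.1231, -0.3802)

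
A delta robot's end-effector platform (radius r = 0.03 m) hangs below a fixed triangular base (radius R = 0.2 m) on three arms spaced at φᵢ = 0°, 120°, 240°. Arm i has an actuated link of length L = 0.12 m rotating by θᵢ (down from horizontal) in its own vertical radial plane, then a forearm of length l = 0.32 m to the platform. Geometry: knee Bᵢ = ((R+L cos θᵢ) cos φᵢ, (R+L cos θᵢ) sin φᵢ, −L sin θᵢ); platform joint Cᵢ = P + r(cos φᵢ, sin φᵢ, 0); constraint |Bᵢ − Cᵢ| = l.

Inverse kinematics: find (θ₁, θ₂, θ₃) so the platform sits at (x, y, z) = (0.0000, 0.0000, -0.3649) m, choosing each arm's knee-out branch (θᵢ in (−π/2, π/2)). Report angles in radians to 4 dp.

θ₁ = 1.3093, θ₂ = 1.3093, θ₃ = 1.3093

rotate P by −φ1: (0.0000, 0.0000, -0.3649)
  A cos θ + B sin θ = C:  0.1700·cos θ + -0.3649·sin θ = -0.3086
  √(A²+B²)=0.4026;  θ1 = -1.1348+2.4441 ≈ 1.3093
rotate P by −φ2: (0.0000, 0.0000, -0.3649)
  A=0.1700, B=-0.3649, C=(l²−L²−A²−y'²−z²)/(2L)=-0.3086
  θ2 = atan2(B,A) + arccos(C/0.4026) = 1.3093
rotate P by −φ3: (0.0000, 0.0000, -0.3649)
  A cos θ + B sin θ = C:  0.1700·cos θ + -0.3649·sin θ = -0.3086
  γ=atan2(-0.3649,0.1700)=-1.1348;  ψ=arccos(-0.7665)=2.4441;  θ3=γ+ψ≈1.3093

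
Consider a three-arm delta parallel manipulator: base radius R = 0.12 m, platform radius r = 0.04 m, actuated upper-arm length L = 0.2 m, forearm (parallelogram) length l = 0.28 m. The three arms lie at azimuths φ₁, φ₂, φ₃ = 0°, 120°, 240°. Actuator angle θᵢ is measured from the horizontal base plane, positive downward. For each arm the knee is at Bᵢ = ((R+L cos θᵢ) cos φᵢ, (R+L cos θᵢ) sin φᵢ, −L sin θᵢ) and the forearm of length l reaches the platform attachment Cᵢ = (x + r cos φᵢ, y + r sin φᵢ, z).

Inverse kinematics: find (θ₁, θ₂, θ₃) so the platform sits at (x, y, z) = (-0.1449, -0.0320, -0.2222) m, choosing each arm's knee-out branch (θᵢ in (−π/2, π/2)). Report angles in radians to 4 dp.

φ1=0.0° → target in arm frame (-0.1449, -0.0320)
  A cos θ + B sin θ = C:  0.2249·cos θ + -0.2222·sin θ = -0.1564
  θ1 = atan2(B,A) + arccos(C/0.3162) = 1.3091
φ2=120.0° → target in arm frame (0.0447, 0.1415)
  e−x'=0.0353;  (l²−L²−(e−x')²−y'²−z²)/2L = -0.0806
  θ2 = atan2(B,A) + arccos(C/0.2250) = 0.5237
arm 3 (φ=240.0°): x'=0.1002, y'=-0.1095
  A=-0.0202, B=-0.2222, C=(l²−L²−A²−y'²−z²)/(2L)=-0.0584
  √(A²+B²)=0.2231;  θ3 = -1.6613+1.8357 ≈ 0.1744

θ₁ = 1.3091, θ₂ = 0.5237, θ₃ = 0.1744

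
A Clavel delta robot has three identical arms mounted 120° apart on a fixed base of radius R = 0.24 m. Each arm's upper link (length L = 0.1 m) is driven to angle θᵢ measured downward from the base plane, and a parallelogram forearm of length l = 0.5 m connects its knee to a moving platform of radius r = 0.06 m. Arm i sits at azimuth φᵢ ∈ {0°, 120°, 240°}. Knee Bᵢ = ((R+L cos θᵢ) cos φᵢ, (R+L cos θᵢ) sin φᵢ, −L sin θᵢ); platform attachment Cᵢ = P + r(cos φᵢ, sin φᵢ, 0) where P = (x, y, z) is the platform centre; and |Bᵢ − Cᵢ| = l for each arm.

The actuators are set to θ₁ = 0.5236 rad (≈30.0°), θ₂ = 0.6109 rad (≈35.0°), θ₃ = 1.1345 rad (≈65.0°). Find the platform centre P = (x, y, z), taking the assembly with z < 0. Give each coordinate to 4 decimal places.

arm 1 at φ=0.0°: (R−r)+L cos θ1 = 0.2666;  centre 1 = (0.2666, 0.0000, -0.0500)
arm 2 at φ=120.0°: (R−r)+L cos θ2 = 0.2619;  centre 2 = (-0.1310, 0.2268, -0.0574)
arm 3 at φ=240.0°: (R−r)+L cos θ3 = 0.2223;  centre 3 = (-0.1111, -0.1925, -0.0906)
|centre ₂|²−|centre ₁|² = -0.0017;  |centre ₃|²−|centre ₁|² = -0.0160
plane₁₂: -0.7951x+0.4536y+-0.0147z = -0.0017
Cramer: x(z) = 0.0122-0.0656z;  y(z) = 0.0176-0.0824z
quadratic in z: (1.0111)z²+(0.1305)z+(-0.1825)=0, √Δ=0.8689 → z ∈ {-0.4942, 0.3652}; z = -0.4942 (taking z<0)
x = 0.0446, y = 0.0583

(0.0446, 0.0583, -0.4942)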